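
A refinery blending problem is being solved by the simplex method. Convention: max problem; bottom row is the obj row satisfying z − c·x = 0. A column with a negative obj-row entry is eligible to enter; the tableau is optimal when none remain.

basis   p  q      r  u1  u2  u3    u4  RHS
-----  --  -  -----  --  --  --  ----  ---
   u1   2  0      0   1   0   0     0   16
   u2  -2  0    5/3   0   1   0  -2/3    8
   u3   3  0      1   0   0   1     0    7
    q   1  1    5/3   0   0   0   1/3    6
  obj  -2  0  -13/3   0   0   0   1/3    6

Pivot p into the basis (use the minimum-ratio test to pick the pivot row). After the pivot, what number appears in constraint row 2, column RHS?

38/3

Ratio test on column p — row 1: 16/2 = 8; row 2: entry -2 ≤ 0; row 3: 7/3 = 7/3; row 4: 6/1 = 6. Minimum is 7/3 at row 3 (u3 leaves); pivot element 3.
Divide row 3 by 3; eliminate column p from the other rows.
Row 2 update in column RHS: 8 − (-2)·(7/3) = 38/3.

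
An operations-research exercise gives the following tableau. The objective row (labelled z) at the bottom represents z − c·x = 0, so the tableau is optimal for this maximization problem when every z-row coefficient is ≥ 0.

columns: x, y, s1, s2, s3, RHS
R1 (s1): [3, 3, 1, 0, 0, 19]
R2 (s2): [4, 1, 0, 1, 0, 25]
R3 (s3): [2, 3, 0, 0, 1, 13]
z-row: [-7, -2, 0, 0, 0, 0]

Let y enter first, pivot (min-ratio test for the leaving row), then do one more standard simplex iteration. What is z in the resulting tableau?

Ratio test on column y — row 1: 19/3 = 19/3; row 2: 25/1 = 25; row 3: 13/3 = 13/3. Minimum is 13/3 at row 3 (s3 leaves); pivot element 3.
Pivot on row 3; the z-row RHS becomes 0 − (-2)·(13/3) = 26/3.
Next entering variable (most negative z-row entry -17/3): x.
Ratio test on column x — row 1: 6/1 = 6; row 2: (62/3)/(10/3) = 31/5; row 3: (13/3)/(2/3) = 13/2. Minimum is 6 at row 1 (s1 leaves); pivot element 1.
After the second pivot the z-row RHS is 26/3 − (-17/3)·6 = 128/3.

128/3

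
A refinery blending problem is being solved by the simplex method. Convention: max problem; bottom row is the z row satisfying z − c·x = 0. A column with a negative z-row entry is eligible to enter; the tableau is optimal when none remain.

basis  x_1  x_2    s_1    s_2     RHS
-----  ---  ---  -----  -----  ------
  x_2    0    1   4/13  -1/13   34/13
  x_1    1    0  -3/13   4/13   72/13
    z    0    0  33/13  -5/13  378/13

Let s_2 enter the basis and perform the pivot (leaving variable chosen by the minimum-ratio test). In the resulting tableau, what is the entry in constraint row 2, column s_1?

Ratio test on column s_2 — row 1: entry -1/13 ≤ 0; row 2: (72/13)/(4/13) = 18. Minimum is 18 at row 2 (x_1 leaves); pivot element 4/13.
Divide row 2 by 4/13; eliminate column s_2 from the other rows.
In the new row 2, the s_1 entry is the old entry divided by the pivot: (-3/13)/(4/13) = -3/4.

-3/4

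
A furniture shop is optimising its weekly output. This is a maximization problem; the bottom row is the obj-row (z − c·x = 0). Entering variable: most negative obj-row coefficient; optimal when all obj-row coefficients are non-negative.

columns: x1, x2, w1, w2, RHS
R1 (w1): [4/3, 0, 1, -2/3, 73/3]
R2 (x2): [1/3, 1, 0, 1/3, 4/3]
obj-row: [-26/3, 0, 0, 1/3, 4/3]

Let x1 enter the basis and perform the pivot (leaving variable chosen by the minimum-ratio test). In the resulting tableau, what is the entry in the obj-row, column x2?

26

Ratio test on column x1 — row 1: (73/3)/(4/3) = 73/4; row 2: (4/3)/(1/3) = 4. Minimum is 4 at row 2 (x2 leaves); pivot element 1/3.
Divide row 2 by 1/3; eliminate column x1 from the other rows.
obj-row update in column x2: 0 − (-26/3)·3 = 26.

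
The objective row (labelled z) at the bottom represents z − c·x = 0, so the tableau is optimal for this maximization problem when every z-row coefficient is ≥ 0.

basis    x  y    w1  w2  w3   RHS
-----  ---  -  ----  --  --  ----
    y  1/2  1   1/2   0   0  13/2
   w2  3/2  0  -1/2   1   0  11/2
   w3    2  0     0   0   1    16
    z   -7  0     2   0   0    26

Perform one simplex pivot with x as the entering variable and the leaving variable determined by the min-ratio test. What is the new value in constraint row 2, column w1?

-1/3

Ratio test on column x — row 1: (13/2)/(1/2) = 13; row 2: (11/2)/(3/2) = 11/3; row 3: 16/2 = 8. Minimum is 11/3 at row 2 (w2 leaves); pivot element 3/2.
Divide row 2 by 3/2; eliminate column x from the other rows.
In the new row 2, the w1 entry is the old entry divided by the pivot: (-1/2)/(3/2) = -1/3.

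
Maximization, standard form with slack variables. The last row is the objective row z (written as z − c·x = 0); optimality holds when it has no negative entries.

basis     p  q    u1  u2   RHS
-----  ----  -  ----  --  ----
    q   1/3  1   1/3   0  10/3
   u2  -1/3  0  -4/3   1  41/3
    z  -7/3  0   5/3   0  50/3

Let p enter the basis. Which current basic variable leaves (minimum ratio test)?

q

Column p entries and ratios — q: (10/3)/(1/3) = 10; u2: -1/3 ≤ 0, skip.
Smallest ratio is 10 in the row of q, so q leaves.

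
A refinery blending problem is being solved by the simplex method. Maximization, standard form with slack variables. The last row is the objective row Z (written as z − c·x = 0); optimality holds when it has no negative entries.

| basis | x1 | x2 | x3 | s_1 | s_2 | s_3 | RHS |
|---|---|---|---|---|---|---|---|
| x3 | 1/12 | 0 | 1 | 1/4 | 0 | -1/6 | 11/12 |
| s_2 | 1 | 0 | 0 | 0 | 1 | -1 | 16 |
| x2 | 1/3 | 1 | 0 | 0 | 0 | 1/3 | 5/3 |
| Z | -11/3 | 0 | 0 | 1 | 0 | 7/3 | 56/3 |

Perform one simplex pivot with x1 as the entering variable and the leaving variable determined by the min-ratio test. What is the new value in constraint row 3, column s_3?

1

Ratio test on column x1 — row 1: (11/12)/(1/12) = 11; row 2: 16/1 = 16; row 3: (5/3)/(1/3) = 5. Minimum is 5 at row 3 (x2 leaves); pivot element 1/3.
Divide row 3 by 1/3; eliminate column x1 from the other rows.
In the new row 3, the s_3 entry is the old entry divided by the pivot: (1/3)/(1/3) = 1.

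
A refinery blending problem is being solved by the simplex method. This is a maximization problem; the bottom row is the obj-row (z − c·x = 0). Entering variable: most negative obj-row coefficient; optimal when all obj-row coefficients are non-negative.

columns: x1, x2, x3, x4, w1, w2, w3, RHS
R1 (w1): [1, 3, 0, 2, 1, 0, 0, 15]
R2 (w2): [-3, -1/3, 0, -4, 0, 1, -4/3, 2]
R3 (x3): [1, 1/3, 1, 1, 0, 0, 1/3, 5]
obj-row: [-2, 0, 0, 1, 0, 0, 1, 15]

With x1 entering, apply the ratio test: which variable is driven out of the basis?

Column x1 entries and ratios — w1: 15/1 = 15; w2: -3 ≤ 0, skip; x3: 5/1 = 5.
Smallest ratio is 5 in the row of x3, so x3 leaves.

x3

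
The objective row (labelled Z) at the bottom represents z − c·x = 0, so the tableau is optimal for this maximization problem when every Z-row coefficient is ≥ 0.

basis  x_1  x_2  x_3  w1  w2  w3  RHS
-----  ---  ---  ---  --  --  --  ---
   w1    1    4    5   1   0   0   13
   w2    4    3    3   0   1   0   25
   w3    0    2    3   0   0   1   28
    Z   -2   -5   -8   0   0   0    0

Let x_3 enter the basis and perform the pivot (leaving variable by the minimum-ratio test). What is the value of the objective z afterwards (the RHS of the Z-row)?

Ratio test on column x_3 — row 1: 13/5 = 13/5; row 2: 25/3 = 25/3; row 3: 28/3 = 28/3. Minimum is 13/5 at row 1 (w1 leaves); pivot element 5.
Pivot on row 1; the Z-row RHS becomes 0 − (-8)·(13/5) = 104/5.

104/5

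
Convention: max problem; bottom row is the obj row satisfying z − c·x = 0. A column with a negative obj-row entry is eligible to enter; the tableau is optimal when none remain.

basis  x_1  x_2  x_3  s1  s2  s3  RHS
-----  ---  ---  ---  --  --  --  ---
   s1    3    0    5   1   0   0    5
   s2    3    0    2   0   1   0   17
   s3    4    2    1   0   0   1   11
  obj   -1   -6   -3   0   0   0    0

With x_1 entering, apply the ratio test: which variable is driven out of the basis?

Column x_1 entries and ratios — s1: 5/3 = 5/3; s2: 17/3 = 17/3; s3: 11/4 = 11/4.
Smallest ratio is 5/3 in the row of s1, so s1 leaves.

s1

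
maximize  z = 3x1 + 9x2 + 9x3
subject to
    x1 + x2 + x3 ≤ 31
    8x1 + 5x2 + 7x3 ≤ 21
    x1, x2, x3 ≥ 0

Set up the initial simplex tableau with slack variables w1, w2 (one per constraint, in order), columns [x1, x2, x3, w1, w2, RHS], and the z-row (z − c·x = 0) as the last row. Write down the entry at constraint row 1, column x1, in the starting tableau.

1

Constraint 1 has coefficient 1 on x1.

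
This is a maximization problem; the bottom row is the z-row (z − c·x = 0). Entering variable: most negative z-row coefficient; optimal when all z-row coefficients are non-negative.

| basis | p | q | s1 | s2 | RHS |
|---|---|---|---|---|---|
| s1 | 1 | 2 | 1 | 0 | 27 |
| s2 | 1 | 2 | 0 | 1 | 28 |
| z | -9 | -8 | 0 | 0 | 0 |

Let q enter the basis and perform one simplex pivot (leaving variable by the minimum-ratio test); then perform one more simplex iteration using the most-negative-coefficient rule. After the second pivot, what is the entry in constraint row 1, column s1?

1

Ratio test on column q — row 1: 27/2 = 27/2; row 2: 28/2 = 14. Minimum is 27/2 at row 1 (s1 leaves); pivot element 2.
Divide row 1 by 2; eliminate column q from the other rows.
Second iteration: most negative z-row entry is -5 in column p, so p enters.
Ratio test on column p — row 1: (27/2)/(1/2) = 27; row 2: entry 0 ≤ 0. Minimum is 27 at row 1 (q leaves); pivot element 1/2.
Divide row 1 by 1/2; eliminate column p from the other rows.
After both pivots, the entry at constraint row 1, column s1 is 1.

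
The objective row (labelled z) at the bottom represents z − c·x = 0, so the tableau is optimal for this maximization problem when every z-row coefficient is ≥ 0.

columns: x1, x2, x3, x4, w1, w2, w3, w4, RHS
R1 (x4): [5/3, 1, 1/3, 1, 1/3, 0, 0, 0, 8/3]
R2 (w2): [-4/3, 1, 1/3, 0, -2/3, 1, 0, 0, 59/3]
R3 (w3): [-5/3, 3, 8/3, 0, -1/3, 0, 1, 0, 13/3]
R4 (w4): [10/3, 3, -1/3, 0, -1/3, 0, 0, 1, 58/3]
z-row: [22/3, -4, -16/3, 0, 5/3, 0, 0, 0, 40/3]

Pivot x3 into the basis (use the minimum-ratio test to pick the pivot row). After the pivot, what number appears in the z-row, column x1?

Ratio test on column x3 — row 1: (8/3)/(1/3) = 8; row 2: (59/3)/(1/3) = 59; row 3: (13/3)/(8/3) = 13/8; row 4: entry -1/3 ≤ 0. Minimum is 13/8 at row 3 (w3 leaves); pivot element 8/3.
Divide row 3 by 8/3; eliminate column x3 from the other rows.
z-row update in column x1: 22/3 − (-16/3)·(-5/8) = 4.

4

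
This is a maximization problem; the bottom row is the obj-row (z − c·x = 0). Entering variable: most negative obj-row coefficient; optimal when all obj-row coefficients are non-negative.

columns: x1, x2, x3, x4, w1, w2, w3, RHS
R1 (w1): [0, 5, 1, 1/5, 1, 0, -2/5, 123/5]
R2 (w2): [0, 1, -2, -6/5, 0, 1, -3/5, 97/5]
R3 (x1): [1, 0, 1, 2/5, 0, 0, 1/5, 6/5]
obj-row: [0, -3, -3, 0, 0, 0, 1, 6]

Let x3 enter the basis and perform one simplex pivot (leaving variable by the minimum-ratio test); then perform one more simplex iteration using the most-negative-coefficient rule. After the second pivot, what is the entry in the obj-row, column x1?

12/5

Ratio test on column x3 — row 1: (123/5)/1 = 123/5; row 2: entry -2 ≤ 0; row 3: (6/5)/1 = 6/5. Minimum is 6/5 at row 3 (x1 leaves); pivot element 1.
Divide row 3 by 1; eliminate column x3 from the other rows.
Second iteration: most negative obj-row entry is -3 in column x2, so x2 enters.
Ratio test on column x2 — row 1: (117/5)/5 = 117/25; row 2: (109/5)/1 = 109/5; row 3: entry 0 ≤ 0. Minimum is 117/25 at row 1 (w1 leaves); pivot element 5.
Divide row 1 by 5; eliminate column x2 from the other rows.
After both pivots, the entry at the obj-row, column x1 is 12/5.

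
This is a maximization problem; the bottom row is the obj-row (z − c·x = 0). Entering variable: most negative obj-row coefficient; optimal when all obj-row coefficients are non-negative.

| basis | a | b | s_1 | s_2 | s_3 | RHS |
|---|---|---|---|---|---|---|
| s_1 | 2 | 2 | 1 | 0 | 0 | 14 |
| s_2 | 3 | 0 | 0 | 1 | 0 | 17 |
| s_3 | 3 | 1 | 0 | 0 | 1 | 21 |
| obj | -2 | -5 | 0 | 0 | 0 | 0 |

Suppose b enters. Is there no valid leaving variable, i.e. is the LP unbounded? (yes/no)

Column b has positive entries in row(s) 1, 3, so the ratio test bounds it — not unbounded.

no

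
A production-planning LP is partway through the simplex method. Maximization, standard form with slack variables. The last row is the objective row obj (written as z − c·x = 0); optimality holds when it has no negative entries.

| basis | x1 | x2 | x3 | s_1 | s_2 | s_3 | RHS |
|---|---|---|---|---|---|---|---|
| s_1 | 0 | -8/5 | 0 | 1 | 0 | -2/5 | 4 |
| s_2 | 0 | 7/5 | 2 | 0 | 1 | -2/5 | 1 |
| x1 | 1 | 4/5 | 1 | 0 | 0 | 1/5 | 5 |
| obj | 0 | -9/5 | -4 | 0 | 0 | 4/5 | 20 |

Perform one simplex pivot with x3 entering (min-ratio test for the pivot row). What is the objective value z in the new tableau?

22

Ratio test on column x3 — row 1: entry 0 ≤ 0; row 2: 1/2 = 1/2; row 3: 5/1 = 5. Minimum is 1/2 at row 2 (s_2 leaves); pivot element 2.
Pivot on row 2; the obj-row RHS becomes 20 − (-4)·(1/2) = 22.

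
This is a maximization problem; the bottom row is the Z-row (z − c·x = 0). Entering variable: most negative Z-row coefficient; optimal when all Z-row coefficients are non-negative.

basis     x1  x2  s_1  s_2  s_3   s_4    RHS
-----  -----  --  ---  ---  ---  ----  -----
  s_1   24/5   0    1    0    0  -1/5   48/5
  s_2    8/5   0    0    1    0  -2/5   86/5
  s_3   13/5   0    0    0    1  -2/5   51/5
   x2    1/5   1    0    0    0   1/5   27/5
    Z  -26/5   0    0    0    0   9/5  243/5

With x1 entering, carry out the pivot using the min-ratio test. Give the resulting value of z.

59

Ratio test on column x1 — row 1: (48/5)/(24/5) = 2; row 2: (86/5)/(8/5) = 43/4; row 3: (51/5)/(13/5) = 51/13; row 4: (27/5)/(1/5) = 27. Minimum is 2 at row 1 (s_1 leaves); pivot element 24/5.
Pivot on row 1; the Z-row RHS becomes 243/5 − (-26/5)·2 = 59.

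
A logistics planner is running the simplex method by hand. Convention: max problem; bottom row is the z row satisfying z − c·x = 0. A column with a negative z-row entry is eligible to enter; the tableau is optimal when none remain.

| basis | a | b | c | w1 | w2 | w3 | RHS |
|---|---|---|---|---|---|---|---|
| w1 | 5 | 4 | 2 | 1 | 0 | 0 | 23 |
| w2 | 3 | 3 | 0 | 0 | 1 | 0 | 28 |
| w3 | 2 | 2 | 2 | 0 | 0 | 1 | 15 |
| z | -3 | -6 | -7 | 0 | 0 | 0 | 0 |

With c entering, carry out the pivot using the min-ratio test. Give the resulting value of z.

Ratio test on column c — row 1: 23/2 = 23/2; row 2: entry 0 ≤ 0; row 3: 15/2 = 15/2. Minimum is 15/2 at row 3 (w3 leaves); pivot element 2.
Pivot on row 3; the z-row RHS becomes 0 − (-7)·(15/2) = 105/2.

105/2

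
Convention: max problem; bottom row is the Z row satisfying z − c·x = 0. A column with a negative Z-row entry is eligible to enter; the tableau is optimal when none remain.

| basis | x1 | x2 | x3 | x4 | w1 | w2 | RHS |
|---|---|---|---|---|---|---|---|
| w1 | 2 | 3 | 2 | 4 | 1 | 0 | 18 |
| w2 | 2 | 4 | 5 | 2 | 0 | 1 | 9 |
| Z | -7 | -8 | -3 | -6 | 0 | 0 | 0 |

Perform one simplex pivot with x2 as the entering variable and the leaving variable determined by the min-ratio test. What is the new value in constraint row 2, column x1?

Ratio test on column x2 — row 1: 18/3 = 6; row 2: 9/4 = 9/4. Minimum is 9/4 at row 2 (w2 leaves); pivot element 4.
Divide row 2 by 4; eliminate column x2 from the other rows.
In the new row 2, the x1 entry is the old entry divided by the pivot: 2/4 = 1/2.

1/2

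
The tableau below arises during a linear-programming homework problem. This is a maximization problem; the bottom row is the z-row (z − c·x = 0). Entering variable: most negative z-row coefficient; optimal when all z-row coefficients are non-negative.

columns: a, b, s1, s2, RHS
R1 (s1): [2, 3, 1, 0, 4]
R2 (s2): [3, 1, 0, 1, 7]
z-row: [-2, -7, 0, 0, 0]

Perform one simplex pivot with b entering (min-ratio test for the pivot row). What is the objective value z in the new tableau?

Ratio test on column b — row 1: 4/3 = 4/3; row 2: 7/1 = 7. Minimum is 4/3 at row 1 (s1 leaves); pivot element 3.
Pivot on row 1; the z-row RHS becomes 0 − (-7)·(4/3) = 28/3.

28/3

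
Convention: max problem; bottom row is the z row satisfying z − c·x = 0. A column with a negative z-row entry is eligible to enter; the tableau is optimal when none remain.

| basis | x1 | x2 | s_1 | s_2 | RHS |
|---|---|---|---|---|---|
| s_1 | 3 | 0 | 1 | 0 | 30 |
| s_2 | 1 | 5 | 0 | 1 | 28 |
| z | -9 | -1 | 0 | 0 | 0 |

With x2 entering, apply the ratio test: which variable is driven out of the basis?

Column x2 entries and ratios — s_1: 0 ≤ 0, skip; s_2: 28/5 = 28/5.
Smallest ratio is 28/5 in the row of s_2, so s_2 leaves.

s_2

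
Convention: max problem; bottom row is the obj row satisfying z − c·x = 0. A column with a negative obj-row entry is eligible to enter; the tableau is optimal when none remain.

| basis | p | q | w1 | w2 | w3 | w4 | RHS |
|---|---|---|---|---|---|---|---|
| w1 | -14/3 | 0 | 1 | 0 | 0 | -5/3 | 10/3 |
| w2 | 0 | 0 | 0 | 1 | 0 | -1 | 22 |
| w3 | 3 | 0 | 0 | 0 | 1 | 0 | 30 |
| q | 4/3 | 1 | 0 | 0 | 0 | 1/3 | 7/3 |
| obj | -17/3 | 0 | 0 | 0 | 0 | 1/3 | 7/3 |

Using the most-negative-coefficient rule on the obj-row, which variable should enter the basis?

p

Negative obj-row entries: p: -17/3.
The most negative is -17/3 in column p, so p enters.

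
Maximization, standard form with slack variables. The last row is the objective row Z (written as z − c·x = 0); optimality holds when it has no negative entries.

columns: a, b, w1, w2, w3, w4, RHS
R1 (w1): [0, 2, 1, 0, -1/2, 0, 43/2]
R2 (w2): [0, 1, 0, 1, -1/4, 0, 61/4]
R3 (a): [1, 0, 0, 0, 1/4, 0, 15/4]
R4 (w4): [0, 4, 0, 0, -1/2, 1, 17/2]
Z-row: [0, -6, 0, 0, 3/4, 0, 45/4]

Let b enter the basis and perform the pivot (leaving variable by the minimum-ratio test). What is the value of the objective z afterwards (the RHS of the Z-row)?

Ratio test on column b — row 1: (43/2)/2 = 43/4; row 2: (61/4)/1 = 61/4; row 3: entry 0 ≤ 0; row 4: (17/2)/4 = 17/8. Minimum is 17/8 at row 4 (w4 leaves); pivot element 4.
Pivot on row 4; the Z-row RHS becomes 45/4 − (-6)·(17/8) = 24.

24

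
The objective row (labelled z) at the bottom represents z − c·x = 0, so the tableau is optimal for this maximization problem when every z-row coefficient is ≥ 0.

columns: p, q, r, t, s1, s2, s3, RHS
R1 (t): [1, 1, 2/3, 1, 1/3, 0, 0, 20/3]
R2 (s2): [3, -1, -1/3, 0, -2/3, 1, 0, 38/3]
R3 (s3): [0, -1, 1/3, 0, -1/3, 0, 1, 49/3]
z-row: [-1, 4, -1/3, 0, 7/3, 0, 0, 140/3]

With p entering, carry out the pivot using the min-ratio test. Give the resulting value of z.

458/9

Ratio test on column p — row 1: (20/3)/1 = 20/3; row 2: (38/3)/3 = 38/9; row 3: entry 0 ≤ 0. Minimum is 38/9 at row 2 (s2 leaves); pivot element 3.
Pivot on row 2; the z-row RHS becomes 140/3 − (-1)·(38/9) = 458/9.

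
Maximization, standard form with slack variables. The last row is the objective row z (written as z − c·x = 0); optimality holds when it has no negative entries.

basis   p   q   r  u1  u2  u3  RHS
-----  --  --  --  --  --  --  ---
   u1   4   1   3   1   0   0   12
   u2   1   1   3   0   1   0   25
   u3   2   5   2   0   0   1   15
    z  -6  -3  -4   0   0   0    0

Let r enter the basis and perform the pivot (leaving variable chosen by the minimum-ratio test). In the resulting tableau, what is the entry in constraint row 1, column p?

Ratio test on column r — row 1: 12/3 = 4; row 2: 25/3 = 25/3; row 3: 15/2 = 15/2. Minimum is 4 at row 1 (u1 leaves); pivot element 3.
Divide row 1 by 3; eliminate column r from the other rows.
In the new row 1, the p entry is the old entry divided by the pivot: 4/3 = 4/3.

4/3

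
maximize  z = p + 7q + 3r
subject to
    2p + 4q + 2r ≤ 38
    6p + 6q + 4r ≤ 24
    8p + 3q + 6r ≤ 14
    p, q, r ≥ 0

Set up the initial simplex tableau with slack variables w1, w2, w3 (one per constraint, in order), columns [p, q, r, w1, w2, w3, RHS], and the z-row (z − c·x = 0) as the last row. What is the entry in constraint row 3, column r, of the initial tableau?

6

Constraint 3 has coefficient 6 on r.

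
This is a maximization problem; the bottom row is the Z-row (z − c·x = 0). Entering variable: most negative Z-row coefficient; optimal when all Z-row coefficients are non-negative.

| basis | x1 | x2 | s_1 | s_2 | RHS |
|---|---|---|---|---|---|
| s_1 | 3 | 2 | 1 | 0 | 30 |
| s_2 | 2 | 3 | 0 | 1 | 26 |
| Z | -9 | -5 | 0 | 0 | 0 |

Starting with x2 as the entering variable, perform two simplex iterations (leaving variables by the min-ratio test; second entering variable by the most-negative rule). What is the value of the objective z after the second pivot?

Ratio test on column x2 — row 1: 30/2 = 15; row 2: 26/3 = 26/3. Minimum is 26/3 at row 2 (s_2 leaves); pivot element 3.
Pivot on row 2; the Z-row RHS becomes 0 − (-5)·(26/3) = 130/3.
Next entering variable (most negative Z-row entry -17/3): x1.
Ratio test on column x1 — row 1: (38/3)/(5/3) = 38/5; row 2: (26/3)/(2/3) = 13. Minimum is 38/5 at row 1 (s_1 leaves); pivot element 5/3.
After the second pivot the Z-row RHS is 130/3 − (-17/3)·(38/5) = 432/5.

432/5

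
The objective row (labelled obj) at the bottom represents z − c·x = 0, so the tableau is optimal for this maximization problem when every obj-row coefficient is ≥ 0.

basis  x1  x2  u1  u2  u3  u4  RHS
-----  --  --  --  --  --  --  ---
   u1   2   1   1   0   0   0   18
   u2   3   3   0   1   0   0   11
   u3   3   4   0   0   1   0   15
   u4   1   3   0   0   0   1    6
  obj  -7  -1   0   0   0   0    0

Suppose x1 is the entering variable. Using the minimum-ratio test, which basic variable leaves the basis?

Column x1 entries and ratios — u1: 18/2 = 9; u2: 11/3 = 11/3; u3: 15/3 = 5; u4: 6/1 = 6.
Smallest ratio is 11/3 in the row of u2, so u2 leaves.

u2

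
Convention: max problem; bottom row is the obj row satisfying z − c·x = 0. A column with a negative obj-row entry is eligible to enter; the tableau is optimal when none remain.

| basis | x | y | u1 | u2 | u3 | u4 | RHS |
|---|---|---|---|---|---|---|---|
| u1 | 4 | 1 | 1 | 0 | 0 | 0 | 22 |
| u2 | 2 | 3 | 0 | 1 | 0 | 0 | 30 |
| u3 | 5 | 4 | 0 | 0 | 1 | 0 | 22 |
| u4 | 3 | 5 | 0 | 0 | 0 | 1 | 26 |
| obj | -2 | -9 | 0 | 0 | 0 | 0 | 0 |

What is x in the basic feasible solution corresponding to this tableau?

x is not in the basis, so in the current basic feasible solution x = 0.

0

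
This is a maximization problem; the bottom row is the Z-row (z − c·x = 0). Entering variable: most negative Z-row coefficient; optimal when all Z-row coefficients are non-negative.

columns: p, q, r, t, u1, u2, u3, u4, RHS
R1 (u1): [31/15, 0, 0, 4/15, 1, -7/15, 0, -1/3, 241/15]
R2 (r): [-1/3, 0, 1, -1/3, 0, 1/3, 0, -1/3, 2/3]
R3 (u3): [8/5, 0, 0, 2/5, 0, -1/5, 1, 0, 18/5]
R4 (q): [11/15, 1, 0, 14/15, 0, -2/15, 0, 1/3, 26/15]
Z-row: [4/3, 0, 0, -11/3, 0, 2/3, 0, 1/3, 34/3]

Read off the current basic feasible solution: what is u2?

0

u2 is not in the basis, so in the current basic feasible solution u2 = 0.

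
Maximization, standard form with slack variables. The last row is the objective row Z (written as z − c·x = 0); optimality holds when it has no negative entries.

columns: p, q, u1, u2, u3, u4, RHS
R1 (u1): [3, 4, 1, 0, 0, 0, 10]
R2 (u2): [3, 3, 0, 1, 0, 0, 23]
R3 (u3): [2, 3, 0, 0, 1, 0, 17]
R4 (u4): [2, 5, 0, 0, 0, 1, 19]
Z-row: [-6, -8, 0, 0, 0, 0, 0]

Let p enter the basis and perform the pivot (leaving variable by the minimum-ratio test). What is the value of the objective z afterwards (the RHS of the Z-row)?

20

Ratio test on column p — row 1: 10/3 = 10/3; row 2: 23/3 = 23/3; row 3: 17/2 = 17/2; row 4: 19/2 = 19/2. Minimum is 10/3 at row 1 (u1 leaves); pivot element 3.
Pivot on row 1; the Z-row RHS becomes 0 − (-6)·(10/3) = 20.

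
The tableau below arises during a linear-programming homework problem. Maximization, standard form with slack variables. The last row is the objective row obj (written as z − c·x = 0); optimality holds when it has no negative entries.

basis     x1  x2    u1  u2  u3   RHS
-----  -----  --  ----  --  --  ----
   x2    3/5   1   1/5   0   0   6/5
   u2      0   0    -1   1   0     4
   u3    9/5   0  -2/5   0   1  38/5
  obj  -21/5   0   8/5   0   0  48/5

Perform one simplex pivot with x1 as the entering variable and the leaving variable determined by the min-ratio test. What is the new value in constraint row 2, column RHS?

Ratio test on column x1 — row 1: (6/5)/(3/5) = 2; row 2: entry 0 ≤ 0; row 3: (38/5)/(9/5) = 38/9. Minimum is 2 at row 1 (x2 leaves); pivot element 3/5.
Divide row 1 by 3/5; eliminate column x1 from the other rows.
Row 2 update in column RHS: 4 − 0·2 = 4.

4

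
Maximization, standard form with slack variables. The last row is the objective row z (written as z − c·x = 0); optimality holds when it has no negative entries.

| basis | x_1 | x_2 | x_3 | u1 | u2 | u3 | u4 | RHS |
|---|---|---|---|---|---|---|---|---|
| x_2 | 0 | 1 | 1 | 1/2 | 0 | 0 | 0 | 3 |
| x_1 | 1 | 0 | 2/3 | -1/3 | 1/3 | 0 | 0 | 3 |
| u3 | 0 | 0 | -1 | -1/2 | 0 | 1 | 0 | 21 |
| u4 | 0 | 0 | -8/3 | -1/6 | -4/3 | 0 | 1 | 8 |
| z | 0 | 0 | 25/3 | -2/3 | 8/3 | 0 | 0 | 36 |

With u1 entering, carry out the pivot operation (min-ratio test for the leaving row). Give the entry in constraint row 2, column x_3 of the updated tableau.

4/3

Ratio test on column u1 — row 1: 3/(1/2) = 6; row 2: entry -1/3 ≤ 0; row 3: entry -1/2 ≤ 0; row 4: entry -1/6 ≤ 0. Minimum is 6 at row 1 (x_2 leaves); pivot element 1/2.
Divide row 1 by 1/2; eliminate column u1 from the other rows.
Row 2 update in column x_3: 2/3 − (-1/3)·2 = 4/3.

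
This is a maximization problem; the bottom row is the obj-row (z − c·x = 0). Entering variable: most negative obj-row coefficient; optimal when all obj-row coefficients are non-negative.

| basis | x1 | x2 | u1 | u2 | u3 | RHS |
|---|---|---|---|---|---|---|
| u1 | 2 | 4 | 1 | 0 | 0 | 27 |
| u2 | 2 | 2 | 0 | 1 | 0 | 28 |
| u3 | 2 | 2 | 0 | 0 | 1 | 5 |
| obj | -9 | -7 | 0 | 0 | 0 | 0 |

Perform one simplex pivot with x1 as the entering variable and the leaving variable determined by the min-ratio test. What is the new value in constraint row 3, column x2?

1

Ratio test on column x1 — row 1: 27/2 = 27/2; row 2: 28/2 = 14; row 3: 5/2 = 5/2. Minimum is 5/2 at row 3 (u3 leaves); pivot element 2.
Divide row 3 by 2; eliminate column x1 from the other rows.
In the new row 3, the x2 entry is the old entry divided by the pivot: 2/2 = 1.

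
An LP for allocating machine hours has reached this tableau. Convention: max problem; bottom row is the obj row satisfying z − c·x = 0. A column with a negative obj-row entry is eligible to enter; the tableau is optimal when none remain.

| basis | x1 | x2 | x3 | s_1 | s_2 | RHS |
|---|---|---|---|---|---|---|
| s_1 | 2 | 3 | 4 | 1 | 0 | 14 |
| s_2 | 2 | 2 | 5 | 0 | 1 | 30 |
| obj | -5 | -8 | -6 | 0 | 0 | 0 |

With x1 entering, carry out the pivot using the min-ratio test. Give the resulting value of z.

35

Ratio test on column x1 — row 1: 14/2 = 7; row 2: 30/2 = 15. Minimum is 7 at row 1 (s_1 leaves); pivot element 2.
Pivot on row 1; the obj-row RHS becomes 0 − (-5)·7 = 35.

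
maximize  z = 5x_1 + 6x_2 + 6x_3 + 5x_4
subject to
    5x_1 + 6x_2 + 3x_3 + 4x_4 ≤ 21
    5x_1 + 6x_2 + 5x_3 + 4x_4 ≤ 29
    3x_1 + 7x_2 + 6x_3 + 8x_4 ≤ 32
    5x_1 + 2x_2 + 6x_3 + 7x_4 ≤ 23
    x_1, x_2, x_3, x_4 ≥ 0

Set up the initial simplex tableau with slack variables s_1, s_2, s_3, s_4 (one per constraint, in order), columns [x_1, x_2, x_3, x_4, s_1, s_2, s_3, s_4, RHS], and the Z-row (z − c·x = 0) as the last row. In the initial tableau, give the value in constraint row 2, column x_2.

Constraint 2 has coefficient 6 on x_2.

6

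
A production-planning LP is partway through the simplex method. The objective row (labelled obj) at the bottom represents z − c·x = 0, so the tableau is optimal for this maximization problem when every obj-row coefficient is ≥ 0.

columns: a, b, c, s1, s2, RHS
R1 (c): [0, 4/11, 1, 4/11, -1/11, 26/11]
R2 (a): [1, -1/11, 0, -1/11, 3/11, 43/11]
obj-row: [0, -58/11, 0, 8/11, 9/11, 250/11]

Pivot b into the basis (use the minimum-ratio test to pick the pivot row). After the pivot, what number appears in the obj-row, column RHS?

Ratio test on column b — row 1: (26/11)/(4/11) = 13/2; row 2: entry -1/11 ≤ 0. Minimum is 13/2 at row 1 (c leaves); pivot element 4/11.
Divide row 1 by 4/11; eliminate column b from the other rows.
obj-row update in column RHS: 250/11 − (-58/11)·(13/2) = 57.

57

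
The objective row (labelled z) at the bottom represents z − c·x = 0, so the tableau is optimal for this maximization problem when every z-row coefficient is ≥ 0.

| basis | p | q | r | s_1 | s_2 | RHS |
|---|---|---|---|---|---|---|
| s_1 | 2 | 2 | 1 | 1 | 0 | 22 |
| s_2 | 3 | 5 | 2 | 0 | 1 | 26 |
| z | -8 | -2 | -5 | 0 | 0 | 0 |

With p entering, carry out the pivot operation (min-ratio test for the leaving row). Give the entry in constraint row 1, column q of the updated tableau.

Ratio test on column p — row 1: 22/2 = 11; row 2: 26/3 = 26/3. Minimum is 26/3 at row 2 (s_2 leaves); pivot element 3.
Divide row 2 by 3; eliminate column p from the other rows.
Row 1 update in column q: 2 − 2·(5/3) = -4/3.

-4/3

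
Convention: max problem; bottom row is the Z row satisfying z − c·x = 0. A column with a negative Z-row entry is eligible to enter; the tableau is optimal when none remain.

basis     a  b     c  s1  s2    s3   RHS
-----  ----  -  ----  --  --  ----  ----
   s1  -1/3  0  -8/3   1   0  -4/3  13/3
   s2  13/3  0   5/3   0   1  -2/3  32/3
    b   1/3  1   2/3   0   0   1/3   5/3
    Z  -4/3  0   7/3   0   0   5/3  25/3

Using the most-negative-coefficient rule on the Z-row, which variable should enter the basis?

Negative Z-row entries: a: -4/3.
The most negative is -4/3 in column a, so a enters.

a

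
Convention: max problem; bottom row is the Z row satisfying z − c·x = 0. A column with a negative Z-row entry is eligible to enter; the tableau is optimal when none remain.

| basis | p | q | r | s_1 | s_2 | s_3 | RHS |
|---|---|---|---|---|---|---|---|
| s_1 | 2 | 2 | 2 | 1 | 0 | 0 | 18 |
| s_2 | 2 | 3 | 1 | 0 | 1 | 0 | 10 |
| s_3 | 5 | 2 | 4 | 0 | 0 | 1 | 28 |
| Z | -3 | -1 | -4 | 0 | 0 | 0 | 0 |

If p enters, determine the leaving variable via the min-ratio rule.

s_2

Column p entries and ratios — s_1: 18/2 = 9; s_2: 10/2 = 5; s_3: 28/5 = 28/5.
Smallest ratio is 5 in the row of s_2, so s_2 leaves.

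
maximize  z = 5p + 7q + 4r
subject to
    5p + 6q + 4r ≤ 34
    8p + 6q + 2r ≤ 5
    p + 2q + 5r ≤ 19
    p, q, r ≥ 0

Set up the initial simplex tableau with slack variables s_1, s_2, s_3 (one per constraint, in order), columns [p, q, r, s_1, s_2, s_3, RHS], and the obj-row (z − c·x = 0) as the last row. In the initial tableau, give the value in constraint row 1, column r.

4

Constraint 1 has coefficient 4 on r.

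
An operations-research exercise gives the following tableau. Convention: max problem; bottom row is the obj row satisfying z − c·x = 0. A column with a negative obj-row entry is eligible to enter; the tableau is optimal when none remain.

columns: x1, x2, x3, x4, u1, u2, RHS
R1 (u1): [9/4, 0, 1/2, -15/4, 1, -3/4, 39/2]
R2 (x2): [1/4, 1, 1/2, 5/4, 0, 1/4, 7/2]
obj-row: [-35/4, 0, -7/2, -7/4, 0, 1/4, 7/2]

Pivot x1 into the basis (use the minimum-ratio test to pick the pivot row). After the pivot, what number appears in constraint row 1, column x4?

-5/3

Ratio test on column x1 — row 1: (39/2)/(9/4) = 26/3; row 2: (7/2)/(1/4) = 14. Minimum is 26/3 at row 1 (u1 leaves); pivot element 9/4.
Divide row 1 by 9/4; eliminate column x1 from the other rows.
In the new row 1, the x4 entry is the old entry divided by the pivot: (-15/4)/(9/4) = -5/3.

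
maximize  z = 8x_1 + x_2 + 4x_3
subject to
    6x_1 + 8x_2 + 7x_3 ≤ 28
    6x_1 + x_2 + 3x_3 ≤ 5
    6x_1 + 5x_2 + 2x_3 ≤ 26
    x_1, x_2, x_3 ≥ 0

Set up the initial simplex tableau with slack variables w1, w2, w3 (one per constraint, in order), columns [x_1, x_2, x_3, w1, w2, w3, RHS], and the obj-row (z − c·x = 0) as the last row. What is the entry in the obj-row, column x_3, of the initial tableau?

-4

The obj-row carries the negated objective coefficients: the x_3 entry is -4.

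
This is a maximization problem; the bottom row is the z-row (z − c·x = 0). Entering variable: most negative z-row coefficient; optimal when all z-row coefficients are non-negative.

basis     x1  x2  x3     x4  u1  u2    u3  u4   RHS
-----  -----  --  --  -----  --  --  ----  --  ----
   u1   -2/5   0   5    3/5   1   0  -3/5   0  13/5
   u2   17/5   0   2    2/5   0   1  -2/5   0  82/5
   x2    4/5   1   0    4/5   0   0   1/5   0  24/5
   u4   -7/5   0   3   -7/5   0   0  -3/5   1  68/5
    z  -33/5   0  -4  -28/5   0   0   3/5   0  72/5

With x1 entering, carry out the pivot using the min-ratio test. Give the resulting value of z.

Ratio test on column x1 — row 1: entry -2/5 ≤ 0; row 2: (82/5)/(17/5) = 82/17; row 3: (24/5)/(4/5) = 6; row 4: entry -7/5 ≤ 0. Minimum is 82/17 at row 2 (u2 leaves); pivot element 17/5.
Pivot on row 2; the z-row RHS becomes 72/5 − (-33/5)·(82/17) = 786/17.

786/17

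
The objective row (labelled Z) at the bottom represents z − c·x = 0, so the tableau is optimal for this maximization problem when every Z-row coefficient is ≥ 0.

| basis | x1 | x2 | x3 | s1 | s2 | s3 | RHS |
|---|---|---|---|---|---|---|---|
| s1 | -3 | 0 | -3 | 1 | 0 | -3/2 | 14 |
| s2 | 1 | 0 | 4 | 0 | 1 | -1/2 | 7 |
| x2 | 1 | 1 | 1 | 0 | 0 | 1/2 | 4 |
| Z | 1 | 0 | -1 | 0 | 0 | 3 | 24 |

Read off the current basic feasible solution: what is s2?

7

s2 is basic (row 2); its value is the RHS of that row, 7.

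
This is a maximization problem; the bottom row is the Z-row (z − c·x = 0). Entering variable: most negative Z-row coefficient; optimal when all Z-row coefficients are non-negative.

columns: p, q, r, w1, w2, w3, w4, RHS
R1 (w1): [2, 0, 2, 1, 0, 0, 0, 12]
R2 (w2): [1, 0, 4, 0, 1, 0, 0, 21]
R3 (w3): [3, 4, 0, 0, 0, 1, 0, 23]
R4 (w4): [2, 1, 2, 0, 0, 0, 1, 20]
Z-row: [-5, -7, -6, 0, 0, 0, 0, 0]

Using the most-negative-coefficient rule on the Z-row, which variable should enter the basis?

q

Negative Z-row entries: p: -5, q: -7, r: -6.
The most negative is -7 in column q, so q enters.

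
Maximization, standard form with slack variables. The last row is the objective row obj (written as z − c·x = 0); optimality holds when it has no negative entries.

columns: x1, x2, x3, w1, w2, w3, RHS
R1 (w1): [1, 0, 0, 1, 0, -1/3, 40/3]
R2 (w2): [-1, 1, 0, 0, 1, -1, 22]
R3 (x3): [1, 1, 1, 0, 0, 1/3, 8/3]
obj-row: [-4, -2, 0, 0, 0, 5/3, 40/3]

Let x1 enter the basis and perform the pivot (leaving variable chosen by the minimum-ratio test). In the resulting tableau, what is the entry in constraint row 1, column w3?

Ratio test on column x1 — row 1: (40/3)/1 = 40/3; row 2: entry -1 ≤ 0; row 3: (8/3)/1 = 8/3. Minimum is 8/3 at row 3 (x3 leaves); pivot element 1.
Divide row 3 by 1; eliminate column x1 from the other rows.
Row 1 update in column w3: -1/3 − 1·(1/3) = -2/3.

-2/3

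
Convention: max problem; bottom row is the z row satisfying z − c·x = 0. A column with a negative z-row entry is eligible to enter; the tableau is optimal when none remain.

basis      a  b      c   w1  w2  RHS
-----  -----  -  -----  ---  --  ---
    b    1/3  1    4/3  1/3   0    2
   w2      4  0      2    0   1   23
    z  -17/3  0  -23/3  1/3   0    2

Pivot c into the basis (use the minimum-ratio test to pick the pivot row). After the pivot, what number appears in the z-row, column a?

Ratio test on column c — row 1: 2/(4/3) = 3/2; row 2: 23/2 = 23/2. Minimum is 3/2 at row 1 (b leaves); pivot element 4/3.
Divide row 1 by 4/3; eliminate column c from the other rows.
z-row update in column a: -17/3 − (-23/3)·(1/4) = -15/4.

-15/4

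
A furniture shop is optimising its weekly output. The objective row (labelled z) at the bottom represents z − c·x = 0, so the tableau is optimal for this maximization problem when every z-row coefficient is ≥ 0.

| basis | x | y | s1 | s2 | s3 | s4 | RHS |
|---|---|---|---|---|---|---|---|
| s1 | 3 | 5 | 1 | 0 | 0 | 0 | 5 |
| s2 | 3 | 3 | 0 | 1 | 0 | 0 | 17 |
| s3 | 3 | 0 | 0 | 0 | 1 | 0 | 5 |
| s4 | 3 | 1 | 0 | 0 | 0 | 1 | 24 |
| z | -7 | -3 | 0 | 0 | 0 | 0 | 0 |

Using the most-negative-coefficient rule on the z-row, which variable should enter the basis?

x

Negative z-row entries: x: -7, y: -3.
The most negative is -7 in column x, so x enters.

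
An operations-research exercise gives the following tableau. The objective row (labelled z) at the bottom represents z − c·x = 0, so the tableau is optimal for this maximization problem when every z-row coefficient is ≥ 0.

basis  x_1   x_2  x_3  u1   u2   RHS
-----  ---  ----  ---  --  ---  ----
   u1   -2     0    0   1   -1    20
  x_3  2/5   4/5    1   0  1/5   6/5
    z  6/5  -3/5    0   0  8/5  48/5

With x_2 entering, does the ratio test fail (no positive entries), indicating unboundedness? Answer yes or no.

Column x_2 has positive entries in row(s) 2, so the ratio test bounds it — not unbounded.

no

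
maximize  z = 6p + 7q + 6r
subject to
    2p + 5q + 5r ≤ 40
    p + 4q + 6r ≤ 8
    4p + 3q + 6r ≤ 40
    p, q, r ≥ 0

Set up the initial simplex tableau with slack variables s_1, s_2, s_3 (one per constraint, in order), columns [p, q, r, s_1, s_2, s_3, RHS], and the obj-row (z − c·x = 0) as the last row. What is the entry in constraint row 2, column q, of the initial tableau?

4

Constraint 2 has coefficient 4 on q.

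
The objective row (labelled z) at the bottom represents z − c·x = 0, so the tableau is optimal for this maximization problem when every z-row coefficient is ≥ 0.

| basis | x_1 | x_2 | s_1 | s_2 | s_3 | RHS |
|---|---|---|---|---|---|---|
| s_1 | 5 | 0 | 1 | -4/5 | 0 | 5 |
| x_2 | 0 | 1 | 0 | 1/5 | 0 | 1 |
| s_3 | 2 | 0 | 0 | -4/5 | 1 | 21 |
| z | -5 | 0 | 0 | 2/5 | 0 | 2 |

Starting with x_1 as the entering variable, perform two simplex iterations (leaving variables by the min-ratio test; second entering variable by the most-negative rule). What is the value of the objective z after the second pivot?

Ratio test on column x_1 — row 1: 5/5 = 1; row 2: entry 0 ≤ 0; row 3: 21/2 = 21/2. Minimum is 1 at row 1 (s_1 leaves); pivot element 5.
Pivot on row 1; the z-row RHS becomes 2 − (-5)·1 = 7.
Next entering variable (most negative z-row entry -2/5): s_2.
Ratio test on column s_2 — row 1: entry -4/25 ≤ 0; row 2: 1/(1/5) = 5; row 3: entry -12/25 ≤ 0. Minimum is 5 at row 2 (x_2 leaves); pivot element 1/5.
After the second pivot the z-row RHS is 7 − (-2/5)·5 = 9.

9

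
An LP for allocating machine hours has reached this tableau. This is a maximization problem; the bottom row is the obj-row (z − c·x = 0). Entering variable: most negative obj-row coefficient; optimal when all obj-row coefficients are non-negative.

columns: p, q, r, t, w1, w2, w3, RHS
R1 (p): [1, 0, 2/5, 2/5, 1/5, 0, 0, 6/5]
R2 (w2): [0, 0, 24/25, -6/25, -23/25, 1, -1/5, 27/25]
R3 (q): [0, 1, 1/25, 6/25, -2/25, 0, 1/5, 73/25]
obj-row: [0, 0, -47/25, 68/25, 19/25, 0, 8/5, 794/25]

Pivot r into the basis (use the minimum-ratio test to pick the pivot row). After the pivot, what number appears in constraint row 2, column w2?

25/24

Ratio test on column r — row 1: (6/5)/(2/5) = 3; row 2: (27/25)/(24/25) = 9/8; row 3: (73/25)/(1/25) = 73. Minimum is 9/8 at row 2 (w2 leaves); pivot element 24/25.
Divide row 2 by 24/25; eliminate column r from the other rows.
In the new row 2, the w2 entry is the old entry divided by the pivot: 1/(24/25) = 25/24.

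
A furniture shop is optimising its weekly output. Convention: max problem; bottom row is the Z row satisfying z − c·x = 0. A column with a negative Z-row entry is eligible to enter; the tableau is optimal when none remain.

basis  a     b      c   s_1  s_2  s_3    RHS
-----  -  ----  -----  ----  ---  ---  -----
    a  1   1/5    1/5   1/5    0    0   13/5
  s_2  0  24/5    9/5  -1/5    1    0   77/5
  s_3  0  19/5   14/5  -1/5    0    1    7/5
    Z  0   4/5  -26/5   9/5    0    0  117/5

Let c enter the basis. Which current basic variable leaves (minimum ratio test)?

s_3

Column c entries and ratios — a: (13/5)/(1/5) = 13; s_2: (77/5)/(9/5) = 77/9; s_3: (7/5)/(14/5) = 1/2.
Smallest ratio is 1/2 in the row of s_3, so s_3 leaves.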